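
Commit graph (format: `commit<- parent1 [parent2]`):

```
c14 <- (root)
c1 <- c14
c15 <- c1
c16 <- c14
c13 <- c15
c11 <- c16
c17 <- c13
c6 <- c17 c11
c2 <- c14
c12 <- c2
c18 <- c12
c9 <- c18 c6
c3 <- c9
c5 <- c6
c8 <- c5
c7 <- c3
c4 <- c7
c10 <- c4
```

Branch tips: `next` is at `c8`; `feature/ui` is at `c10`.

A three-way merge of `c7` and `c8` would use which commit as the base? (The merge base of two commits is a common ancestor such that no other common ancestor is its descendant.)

Ancestors of c7: {c1, c11, c12, c13, c14, c15, c16, c17, c18, c2, c3, c6, c7, c9}.
Ancestors of c8: {c1, c11, c13, c14, c15, c16, c17, c5, c6, c8}.
Common ancestors: {c1, c11, c13, c14, c15, c16, c17, c6}.
Among these, c6 is not an ancestor of any other common ancestor — it is the merge base.

c6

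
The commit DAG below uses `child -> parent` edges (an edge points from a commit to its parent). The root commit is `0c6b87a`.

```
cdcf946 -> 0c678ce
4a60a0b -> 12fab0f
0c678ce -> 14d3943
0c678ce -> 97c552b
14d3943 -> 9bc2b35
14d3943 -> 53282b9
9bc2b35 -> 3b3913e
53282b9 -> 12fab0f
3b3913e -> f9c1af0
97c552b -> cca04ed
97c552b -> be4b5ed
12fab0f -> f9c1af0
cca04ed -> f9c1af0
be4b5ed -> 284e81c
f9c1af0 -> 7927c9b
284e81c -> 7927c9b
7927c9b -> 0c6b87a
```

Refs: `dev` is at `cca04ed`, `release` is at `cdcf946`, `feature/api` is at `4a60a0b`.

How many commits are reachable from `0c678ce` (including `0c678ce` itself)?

Walking parent pointers from 0c678ce: reachable set = {0c678ce, 0c6b87a, 12fab0f, 14d3943, 284e81c, 3b3913e, 53282b9, 7927c9b, 97c552b, 9bc2b35, be4b5ed, cca04ed, f9c1af0}.
That is 13 commits.

13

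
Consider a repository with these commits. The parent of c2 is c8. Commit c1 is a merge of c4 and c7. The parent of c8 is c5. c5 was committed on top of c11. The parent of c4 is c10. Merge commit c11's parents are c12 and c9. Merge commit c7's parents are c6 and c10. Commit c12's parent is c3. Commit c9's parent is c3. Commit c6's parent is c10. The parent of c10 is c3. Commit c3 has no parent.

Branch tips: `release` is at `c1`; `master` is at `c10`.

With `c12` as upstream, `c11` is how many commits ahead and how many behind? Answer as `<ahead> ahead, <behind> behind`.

2 ahead, 0 behind

Reachable from c11: {c11, c12, c3, c9}.
Reachable from c12: {c12, c3}.
Only in c11's history (ahead): {c11, c9} — 2.
Only in c12's history (behind): {} — 0.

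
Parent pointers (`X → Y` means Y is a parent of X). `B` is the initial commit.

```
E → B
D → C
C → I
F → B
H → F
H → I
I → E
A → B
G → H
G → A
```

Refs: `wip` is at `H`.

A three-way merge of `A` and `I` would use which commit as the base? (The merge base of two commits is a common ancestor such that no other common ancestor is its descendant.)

Ancestors of A: {A, B}.
Ancestors of I: {B, E, I}.
Common ancestors: {B}.
The only common ancestor is B, so it is the merge base.

B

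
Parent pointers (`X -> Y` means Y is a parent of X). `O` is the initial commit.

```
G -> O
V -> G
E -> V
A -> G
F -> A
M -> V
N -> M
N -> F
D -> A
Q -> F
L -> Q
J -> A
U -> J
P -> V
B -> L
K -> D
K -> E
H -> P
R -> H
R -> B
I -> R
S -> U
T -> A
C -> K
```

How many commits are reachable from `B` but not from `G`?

5

Reachable from B: {A, B, F, G, L, O, Q}.
Reachable from G: {G, O}.
In B's history but not G's: {A, B, F, L, Q} — 5 commits.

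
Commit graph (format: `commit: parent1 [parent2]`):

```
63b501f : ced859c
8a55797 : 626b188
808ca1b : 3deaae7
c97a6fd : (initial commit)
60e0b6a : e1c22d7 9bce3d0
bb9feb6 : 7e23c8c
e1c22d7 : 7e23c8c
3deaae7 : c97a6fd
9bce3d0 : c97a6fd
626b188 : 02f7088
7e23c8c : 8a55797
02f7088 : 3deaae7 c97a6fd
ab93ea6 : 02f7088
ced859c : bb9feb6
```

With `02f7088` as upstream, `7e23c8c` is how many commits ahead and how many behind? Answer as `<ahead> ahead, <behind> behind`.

Reachable from 7e23c8c: {02f7088, 3deaae7, 626b188, 7e23c8c, 8a55797, c97a6fd}.
Reachable from 02f7088: {02f7088, 3deaae7, c97a6fd}.
Only in 7e23c8c's history (ahead): {626b188, 7e23c8c, 8a55797} — 3.
Only in 02f7088's history (behind): {} — 0.

3 ahead, 0 behind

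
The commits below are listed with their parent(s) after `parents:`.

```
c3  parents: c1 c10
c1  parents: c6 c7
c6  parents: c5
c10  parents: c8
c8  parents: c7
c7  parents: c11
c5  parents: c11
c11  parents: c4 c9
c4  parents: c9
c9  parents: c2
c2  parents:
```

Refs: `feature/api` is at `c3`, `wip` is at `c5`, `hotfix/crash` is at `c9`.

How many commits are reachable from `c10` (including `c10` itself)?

7

Walking parent pointers from c10: reachable set = {c10, c11, c2, c4, c7, c8, c9}.
That is 7 commits.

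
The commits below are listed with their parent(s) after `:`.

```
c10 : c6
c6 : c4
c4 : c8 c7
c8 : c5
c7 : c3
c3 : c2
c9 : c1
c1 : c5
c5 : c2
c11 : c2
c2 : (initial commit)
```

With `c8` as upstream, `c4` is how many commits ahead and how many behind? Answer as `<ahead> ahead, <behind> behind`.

Reachable from c4: {c2, c3, c4, c5, c7, c8}.
Reachable from c8: {c2, c5, c8}.
Only in c4's history (ahead): {c3, c4, c7} — 3.
Only in c8's history (behind): {} — 0.

3 ahead, 0 behind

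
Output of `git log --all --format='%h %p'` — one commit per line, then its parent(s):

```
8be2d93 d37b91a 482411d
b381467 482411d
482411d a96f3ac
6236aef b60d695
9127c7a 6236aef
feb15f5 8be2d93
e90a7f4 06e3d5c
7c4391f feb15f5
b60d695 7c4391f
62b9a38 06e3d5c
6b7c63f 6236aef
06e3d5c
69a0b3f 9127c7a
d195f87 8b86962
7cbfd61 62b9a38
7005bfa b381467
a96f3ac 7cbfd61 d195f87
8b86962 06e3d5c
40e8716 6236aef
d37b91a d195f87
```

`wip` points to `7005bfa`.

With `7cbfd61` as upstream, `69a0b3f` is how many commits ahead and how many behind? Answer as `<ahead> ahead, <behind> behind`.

Reachable from 69a0b3f: {06e3d5c, 482411d, 6236aef, 62b9a38, 69a0b3f, 7c4391f, 7cbfd61, 8b86962, 8be2d93, 9127c7a, a96f3ac, b60d695, d195f87, d37b91a, feb15f5}.
Reachable from 7cbfd61: {06e3d5c, 62b9a38, 7cbfd61}.
Only in 69a0b3f's history (ahead): {482411d, 6236aef, 69a0b3f, 7c4391f, 8b86962, 8be2d93, 9127c7a, a96f3ac, b60d695, d195f87, d37b91a, feb15f5} — 12.
Only in 7cbfd61's history (behind): {} — 0.

12 ahead, 0 behind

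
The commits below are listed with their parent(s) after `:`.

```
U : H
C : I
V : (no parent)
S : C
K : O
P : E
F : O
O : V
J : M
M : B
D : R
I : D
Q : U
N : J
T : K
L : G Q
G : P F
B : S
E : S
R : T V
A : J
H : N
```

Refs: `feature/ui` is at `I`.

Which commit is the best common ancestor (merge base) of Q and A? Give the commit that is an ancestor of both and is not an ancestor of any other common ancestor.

Ancestors of Q: {B, C, D, H, I, J, K, M, N, O, Q, R, S, T, U, V}.
Ancestors of A: {A, B, C, D, I, J, K, M, O, R, S, T, V}.
Common ancestors: {B, C, D, I, J, K, M, O, R, S, T, V}.
Among these, J is not an ancestor of any other common ancestor — it is the merge base.

J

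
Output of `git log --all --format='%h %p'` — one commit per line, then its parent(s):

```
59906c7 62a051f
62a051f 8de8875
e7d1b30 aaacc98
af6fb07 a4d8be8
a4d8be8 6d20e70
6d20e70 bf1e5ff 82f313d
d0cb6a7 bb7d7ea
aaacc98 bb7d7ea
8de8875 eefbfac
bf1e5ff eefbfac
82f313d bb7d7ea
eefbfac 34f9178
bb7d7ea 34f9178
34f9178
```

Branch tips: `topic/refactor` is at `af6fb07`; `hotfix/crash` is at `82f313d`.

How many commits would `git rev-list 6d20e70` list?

6

Walking parent pointers from 6d20e70: reachable set = {34f9178, 6d20e70, 82f313d, bb7d7ea, bf1e5ff, eefbfac}.
That is 6 commits.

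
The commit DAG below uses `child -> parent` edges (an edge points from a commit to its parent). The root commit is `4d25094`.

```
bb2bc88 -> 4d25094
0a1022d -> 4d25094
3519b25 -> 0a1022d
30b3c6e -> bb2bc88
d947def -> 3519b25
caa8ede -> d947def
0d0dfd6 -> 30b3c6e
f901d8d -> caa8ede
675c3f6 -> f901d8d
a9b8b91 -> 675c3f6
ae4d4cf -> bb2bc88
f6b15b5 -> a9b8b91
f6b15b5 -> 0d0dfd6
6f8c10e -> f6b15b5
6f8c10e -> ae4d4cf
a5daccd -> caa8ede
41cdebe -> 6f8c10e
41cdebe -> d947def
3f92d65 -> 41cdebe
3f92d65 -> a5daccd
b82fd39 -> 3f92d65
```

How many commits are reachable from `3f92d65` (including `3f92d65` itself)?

17

Walking parent pointers from 3f92d65: reachable set = {0a1022d, 0d0dfd6, 30b3c6e, 3519b25, 3f92d65, 41cdebe, 4d25094, 675c3f6, 6f8c10e, a5daccd, a9b8b91, ae4d4cf, bb2bc88, caa8ede, d947def, f6b15b5, f901d8d}.
That is 17 commits.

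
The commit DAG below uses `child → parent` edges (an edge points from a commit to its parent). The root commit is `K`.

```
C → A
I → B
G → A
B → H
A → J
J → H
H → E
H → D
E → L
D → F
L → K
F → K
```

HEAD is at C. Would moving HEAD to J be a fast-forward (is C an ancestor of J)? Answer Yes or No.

No

A fast-forward from C to J is possible iff C is an ancestor of J.
Ancestors of J: {D, E, F, H, J, K, L}.
C is not among them, so fast-forward is not possible.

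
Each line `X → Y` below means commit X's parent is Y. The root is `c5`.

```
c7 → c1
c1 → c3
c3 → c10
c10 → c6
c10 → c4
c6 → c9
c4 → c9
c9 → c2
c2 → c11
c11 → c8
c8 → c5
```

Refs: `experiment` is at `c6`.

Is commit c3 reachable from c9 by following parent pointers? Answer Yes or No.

No

Ancestors of c9: {c11, c2, c5, c8, c9}.
c3 is not in that set, so it is not an ancestor of c9.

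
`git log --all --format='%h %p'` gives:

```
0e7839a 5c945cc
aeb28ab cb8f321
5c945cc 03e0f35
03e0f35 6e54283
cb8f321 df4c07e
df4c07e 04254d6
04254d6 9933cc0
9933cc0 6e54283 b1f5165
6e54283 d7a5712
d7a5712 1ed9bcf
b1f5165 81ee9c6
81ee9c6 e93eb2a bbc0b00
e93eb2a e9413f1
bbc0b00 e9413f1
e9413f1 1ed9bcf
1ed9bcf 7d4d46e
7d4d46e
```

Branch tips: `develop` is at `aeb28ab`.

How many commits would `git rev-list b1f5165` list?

7

Walking parent pointers from b1f5165: reachable set = {1ed9bcf, 7d4d46e, 81ee9c6, b1f5165, bbc0b00, e93eb2a, e9413f1}.
That is 7 commits.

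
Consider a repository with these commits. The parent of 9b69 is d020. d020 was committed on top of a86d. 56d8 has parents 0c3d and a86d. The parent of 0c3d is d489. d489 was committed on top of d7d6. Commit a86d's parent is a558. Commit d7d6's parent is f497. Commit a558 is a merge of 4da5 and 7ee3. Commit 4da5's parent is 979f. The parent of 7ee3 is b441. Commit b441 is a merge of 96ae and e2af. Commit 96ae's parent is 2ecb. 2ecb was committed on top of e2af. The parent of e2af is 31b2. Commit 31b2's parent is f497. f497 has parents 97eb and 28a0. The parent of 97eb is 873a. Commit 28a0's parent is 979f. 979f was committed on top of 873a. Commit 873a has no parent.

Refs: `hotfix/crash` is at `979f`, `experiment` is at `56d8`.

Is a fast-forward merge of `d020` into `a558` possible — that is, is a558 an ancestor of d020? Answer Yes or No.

A fast-forward from a558 to d020 is possible iff a558 is an ancestor of d020.
Ancestors of d020: {28a0, 2ecb, 31b2, 4da5, 7ee3, 873a, 96ae, 979f, 97eb, a558, a86d, b441, d020, e2af, f497}.
a558 is among them, so fast-forward is possible.

Yes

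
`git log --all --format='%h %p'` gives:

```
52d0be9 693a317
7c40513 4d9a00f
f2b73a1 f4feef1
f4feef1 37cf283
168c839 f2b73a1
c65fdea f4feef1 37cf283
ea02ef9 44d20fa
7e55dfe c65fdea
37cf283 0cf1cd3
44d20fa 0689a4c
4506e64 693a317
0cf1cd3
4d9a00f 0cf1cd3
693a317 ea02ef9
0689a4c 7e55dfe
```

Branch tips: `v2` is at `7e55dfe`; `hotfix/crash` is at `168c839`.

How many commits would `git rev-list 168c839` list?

5

Walking parent pointers from 168c839: reachable set = {0cf1cd3, 168c839, 37cf283, f2b73a1, f4feef1}.
That is 5 commits.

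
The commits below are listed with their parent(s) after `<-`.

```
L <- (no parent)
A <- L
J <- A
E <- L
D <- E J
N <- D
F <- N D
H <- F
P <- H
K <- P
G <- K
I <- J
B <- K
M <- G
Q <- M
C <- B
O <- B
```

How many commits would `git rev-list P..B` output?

Reachable from B: {A, B, D, E, F, H, J, K, L, N, P}.
Reachable from P: {A, D, E, F, H, J, L, N, P}.
In B's history but not P's: {B, K} — 2 commits.

2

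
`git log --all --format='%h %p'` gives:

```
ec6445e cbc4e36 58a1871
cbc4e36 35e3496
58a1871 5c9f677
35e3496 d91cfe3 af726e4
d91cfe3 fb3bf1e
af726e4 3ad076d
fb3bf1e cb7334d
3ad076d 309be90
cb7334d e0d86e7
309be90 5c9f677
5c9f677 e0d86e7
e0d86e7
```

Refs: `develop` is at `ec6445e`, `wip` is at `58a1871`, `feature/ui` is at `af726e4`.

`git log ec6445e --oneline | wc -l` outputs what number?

12

Walking parent pointers from ec6445e: reachable set = {309be90, 35e3496, 3ad076d, 58a1871, 5c9f677, af726e4, cb7334d, cbc4e36, d91cfe3, e0d86e7, ec6445e, fb3bf1e}.
That is 12 commits.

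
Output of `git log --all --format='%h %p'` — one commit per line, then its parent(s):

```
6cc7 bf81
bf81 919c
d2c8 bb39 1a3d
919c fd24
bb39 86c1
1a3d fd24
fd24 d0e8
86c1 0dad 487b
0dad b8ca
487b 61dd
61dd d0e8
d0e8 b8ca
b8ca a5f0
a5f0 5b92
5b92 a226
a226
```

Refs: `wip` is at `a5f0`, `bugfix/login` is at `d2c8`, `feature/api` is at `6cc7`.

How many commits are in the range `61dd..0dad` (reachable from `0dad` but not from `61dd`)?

Reachable from 0dad: {0dad, 5b92, a226, a5f0, b8ca}.
Reachable from 61dd: {5b92, 61dd, a226, a5f0, b8ca, d0e8}.
In 0dad's history but not 61dd's: {0dad} — 1 commit.

1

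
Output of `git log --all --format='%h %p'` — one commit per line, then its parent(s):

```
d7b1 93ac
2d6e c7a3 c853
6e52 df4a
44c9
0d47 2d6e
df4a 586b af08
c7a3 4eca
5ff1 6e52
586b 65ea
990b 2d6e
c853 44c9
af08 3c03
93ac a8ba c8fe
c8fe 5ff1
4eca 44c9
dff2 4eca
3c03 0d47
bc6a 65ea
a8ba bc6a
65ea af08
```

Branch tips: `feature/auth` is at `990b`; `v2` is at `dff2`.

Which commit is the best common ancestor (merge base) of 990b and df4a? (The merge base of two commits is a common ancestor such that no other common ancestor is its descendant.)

2d6e

Ancestors of 990b: {2d6e, 44c9, 4eca, 990b, c7a3, c853}.
Ancestors of df4a: {0d47, 2d6e, 3c03, 44c9, 4eca, 586b, 65ea, af08, c7a3, c853, df4a}.
Common ancestors: {2d6e, 44c9, 4eca, c7a3, c853}.
Among these, 2d6e is not an ancestor of any other common ancestor — it is the merge base.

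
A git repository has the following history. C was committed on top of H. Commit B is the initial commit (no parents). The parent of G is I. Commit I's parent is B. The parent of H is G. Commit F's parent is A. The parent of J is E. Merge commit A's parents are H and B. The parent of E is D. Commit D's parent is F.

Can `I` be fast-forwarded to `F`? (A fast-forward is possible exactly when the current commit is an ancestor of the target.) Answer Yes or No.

Yes

A fast-forward from I to F is possible iff I is an ancestor of F.
Ancestors of F: {A, B, F, G, H, I}.
I is among them, so fast-forward is possible.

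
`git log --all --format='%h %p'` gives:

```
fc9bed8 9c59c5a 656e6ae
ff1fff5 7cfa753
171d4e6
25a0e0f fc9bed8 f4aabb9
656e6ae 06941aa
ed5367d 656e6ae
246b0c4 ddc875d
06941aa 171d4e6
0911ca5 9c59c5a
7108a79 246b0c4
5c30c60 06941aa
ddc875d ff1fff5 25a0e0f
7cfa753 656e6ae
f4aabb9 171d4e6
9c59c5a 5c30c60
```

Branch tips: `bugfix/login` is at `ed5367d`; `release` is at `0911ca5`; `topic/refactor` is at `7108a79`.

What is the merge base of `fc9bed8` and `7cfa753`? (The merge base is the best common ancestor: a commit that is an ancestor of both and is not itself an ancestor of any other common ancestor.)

Ancestors of fc9bed8: {06941aa, 171d4e6, 5c30c60, 656e6ae, 9c59c5a, fc9bed8}.
Ancestors of 7cfa753: {06941aa, 171d4e6, 656e6ae, 7cfa753}.
Common ancestors: {06941aa, 171d4e6, 656e6ae}.
Among these, 656e6ae is not an ancestor of any other common ancestor — it is the merge base.

656e6ae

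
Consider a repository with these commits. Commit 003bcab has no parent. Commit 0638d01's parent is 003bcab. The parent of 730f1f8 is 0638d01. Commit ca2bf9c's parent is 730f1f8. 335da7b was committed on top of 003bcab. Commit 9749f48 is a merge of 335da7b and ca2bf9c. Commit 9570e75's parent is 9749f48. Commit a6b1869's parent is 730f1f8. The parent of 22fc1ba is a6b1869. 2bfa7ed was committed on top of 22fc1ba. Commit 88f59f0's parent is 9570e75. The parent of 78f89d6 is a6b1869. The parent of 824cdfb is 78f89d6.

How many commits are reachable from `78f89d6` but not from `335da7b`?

4

Reachable from 78f89d6: {003bcab, 0638d01, 730f1f8, 78f89d6, a6b1869}.
Reachable from 335da7b: {003bcab, 335da7b}.
In 78f89d6's history but not 335da7b's: {0638d01, 730f1f8, 78f89d6, a6b1869} — 4 commits.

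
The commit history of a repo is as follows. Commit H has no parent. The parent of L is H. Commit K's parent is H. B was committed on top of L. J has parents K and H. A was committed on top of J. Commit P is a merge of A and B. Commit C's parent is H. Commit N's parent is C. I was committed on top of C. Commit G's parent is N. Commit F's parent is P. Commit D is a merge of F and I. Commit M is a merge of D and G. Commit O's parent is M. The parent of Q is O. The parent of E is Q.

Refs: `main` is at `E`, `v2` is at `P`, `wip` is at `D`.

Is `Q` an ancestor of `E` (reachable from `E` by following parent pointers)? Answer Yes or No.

Yes

Ancestors of E (commits reachable by following parents): {A, B, C, D, E, F, G, H, I, J, K, L, M, N, O, P, Q}.
Q is in that set, so it is an ancestor of E.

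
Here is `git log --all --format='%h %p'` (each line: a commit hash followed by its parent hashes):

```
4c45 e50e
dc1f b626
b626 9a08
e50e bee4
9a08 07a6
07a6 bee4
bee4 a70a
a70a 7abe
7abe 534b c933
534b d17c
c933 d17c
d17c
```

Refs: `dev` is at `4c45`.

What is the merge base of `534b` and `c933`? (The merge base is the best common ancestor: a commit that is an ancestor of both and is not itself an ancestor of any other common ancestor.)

Ancestors of 534b: {534b, d17c}.
Ancestors of c933: {c933, d17c}.
Common ancestors: {d17c}.
The only common ancestor is d17c, so it is the merge base.

d17c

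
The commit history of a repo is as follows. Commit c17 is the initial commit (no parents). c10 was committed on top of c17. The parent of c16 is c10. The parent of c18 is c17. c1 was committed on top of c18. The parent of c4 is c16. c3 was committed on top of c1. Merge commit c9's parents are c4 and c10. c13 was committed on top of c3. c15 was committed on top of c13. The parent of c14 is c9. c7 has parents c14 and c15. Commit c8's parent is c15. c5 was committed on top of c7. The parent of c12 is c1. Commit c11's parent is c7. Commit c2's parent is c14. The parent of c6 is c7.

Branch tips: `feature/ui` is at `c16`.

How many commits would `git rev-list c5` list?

13

Walking parent pointers from c5: reachable set = {c1, c10, c13, c14, c15, c16, c17, c18, c3, c4, c5, c7, c9}.
That is 13 commits.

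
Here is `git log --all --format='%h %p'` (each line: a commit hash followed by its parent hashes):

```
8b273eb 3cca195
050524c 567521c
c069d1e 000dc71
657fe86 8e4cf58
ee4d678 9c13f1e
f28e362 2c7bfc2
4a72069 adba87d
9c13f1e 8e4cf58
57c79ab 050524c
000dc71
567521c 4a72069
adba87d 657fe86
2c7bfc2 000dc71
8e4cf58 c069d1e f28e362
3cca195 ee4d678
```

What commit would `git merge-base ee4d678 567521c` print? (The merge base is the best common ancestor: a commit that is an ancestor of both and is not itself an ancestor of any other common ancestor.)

Ancestors of ee4d678: {000dc71, 2c7bfc2, 8e4cf58, 9c13f1e, c069d1e, ee4d678, f28e362}.
Ancestors of 567521c: {000dc71, 2c7bfc2, 4a72069, 567521c, 657fe86, 8e4cf58, adba87d, c069d1e, f28e362}.
Common ancestors: {000dc71, 2c7bfc2, 8e4cf58, c069d1e, f28e362}.
Among these, 8e4cf58 is not an ancestor of any other common ancestor — it is the merge base.

8e4cf58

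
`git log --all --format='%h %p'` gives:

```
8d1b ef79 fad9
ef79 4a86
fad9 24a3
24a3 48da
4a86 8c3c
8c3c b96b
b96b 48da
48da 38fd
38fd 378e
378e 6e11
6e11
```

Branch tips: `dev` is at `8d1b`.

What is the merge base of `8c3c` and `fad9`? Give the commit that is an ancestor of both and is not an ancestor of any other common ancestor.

48da

Ancestors of 8c3c: {378e, 38fd, 48da, 6e11, 8c3c, b96b}.
Ancestors of fad9: {24a3, 378e, 38fd, 48da, 6e11, fad9}.
Common ancestors: {378e, 38fd, 48da, 6e11}.
Among these, 48da is not an ancestor of any other common ancestor — it is the merge base.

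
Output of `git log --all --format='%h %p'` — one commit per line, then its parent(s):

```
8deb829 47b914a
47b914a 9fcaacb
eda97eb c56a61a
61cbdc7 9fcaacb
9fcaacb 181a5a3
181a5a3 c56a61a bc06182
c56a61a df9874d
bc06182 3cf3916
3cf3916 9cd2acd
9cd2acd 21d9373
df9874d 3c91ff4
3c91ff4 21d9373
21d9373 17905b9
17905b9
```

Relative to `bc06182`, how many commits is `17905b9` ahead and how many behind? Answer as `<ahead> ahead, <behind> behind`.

Reachable from 17905b9: {17905b9}.
Reachable from bc06182: {17905b9, 21d9373, 3cf3916, 9cd2acd, bc06182}.
Only in 17905b9's history (ahead): {} — 0.
Only in bc06182's history (behind): {21d9373, 3cf3916, 9cd2acd, bc06182} — 4.

0 ahead, 4 behind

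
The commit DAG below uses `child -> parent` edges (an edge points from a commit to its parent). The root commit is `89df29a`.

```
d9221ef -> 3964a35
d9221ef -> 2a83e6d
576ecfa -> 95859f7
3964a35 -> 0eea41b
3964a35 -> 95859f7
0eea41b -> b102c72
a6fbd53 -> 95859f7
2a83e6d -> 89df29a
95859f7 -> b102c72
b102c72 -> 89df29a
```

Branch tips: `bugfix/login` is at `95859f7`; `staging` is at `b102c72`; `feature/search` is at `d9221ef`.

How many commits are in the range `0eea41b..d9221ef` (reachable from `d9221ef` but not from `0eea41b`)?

Reachable from d9221ef: {0eea41b, 2a83e6d, 3964a35, 89df29a, 95859f7, b102c72, d9221ef}.
Reachable from 0eea41b: {0eea41b, 89df29a, b102c72}.
In d9221ef's history but not 0eea41b's: {2a83e6d, 3964a35, 95859f7, d9221ef} — 4 commits.

4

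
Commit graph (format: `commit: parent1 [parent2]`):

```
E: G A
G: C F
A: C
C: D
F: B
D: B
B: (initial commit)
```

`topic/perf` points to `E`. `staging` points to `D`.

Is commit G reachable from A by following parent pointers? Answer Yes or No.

Ancestors of A: {A, B, C, D}.
G is not in that set, so it is not an ancestor of A.

No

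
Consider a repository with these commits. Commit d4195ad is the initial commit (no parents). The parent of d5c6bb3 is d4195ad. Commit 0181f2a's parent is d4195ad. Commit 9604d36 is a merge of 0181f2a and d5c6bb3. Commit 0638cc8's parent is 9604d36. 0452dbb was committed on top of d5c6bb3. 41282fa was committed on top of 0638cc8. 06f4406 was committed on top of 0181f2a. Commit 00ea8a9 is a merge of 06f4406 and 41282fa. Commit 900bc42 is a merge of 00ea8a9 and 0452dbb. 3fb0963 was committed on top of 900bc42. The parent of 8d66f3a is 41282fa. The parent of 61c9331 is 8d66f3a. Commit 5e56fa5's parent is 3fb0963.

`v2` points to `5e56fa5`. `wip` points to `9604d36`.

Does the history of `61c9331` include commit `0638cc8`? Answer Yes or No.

Ancestors of 61c9331 (commits reachable by following parents): {0181f2a, 0638cc8, 41282fa, 61c9331, 8d66f3a, 9604d36, d4195ad, d5c6bb3}.
0638cc8 is in that set, so it is an ancestor of 61c9331.

Yes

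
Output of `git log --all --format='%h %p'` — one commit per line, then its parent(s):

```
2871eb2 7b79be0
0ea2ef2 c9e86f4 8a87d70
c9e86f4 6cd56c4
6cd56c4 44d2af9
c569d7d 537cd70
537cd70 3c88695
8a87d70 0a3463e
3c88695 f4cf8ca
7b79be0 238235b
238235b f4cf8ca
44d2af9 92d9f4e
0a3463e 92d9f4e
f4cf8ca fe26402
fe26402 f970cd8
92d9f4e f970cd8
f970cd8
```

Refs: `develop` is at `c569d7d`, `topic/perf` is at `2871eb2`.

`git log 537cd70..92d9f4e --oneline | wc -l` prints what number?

Reachable from 92d9f4e: {92d9f4e, f970cd8}.
Reachable from 537cd70: {3c88695, 537cd70, f4cf8ca, f970cd8, fe26402}.
In 92d9f4e's history but not 537cd70's: {92d9f4e} — 1 commit.

1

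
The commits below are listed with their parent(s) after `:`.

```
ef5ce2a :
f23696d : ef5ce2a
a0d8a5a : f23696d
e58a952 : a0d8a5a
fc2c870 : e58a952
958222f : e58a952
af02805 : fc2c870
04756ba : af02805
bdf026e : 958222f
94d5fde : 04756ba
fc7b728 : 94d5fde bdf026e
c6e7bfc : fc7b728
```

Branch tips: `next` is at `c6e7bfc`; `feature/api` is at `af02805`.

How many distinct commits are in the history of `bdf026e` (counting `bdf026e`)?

Walking parent pointers from bdf026e: reachable set = {958222f, a0d8a5a, bdf026e, e58a952, ef5ce2a, f23696d}.
That is 6 commits.

6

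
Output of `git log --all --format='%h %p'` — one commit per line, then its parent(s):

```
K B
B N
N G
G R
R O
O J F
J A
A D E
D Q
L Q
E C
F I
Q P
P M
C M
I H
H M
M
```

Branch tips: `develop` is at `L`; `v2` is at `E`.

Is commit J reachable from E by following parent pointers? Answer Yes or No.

Ancestors of E: {C, E, M}.
J is not in that set, so it is not an ancestor of E.

No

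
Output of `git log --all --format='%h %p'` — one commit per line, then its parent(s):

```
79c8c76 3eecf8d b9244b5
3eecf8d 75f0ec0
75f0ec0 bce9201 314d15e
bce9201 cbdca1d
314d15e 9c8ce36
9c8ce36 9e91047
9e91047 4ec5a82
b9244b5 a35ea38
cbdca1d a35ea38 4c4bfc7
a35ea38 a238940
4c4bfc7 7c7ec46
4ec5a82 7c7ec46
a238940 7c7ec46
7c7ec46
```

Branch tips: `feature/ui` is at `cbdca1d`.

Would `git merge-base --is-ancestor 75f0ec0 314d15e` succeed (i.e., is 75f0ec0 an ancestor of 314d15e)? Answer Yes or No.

No

Ancestors of 314d15e: {314d15e, 4ec5a82, 7c7ec46, 9c8ce36, 9e91047}.
75f0ec0 is not in that set, so it is not an ancestor of 314d15e.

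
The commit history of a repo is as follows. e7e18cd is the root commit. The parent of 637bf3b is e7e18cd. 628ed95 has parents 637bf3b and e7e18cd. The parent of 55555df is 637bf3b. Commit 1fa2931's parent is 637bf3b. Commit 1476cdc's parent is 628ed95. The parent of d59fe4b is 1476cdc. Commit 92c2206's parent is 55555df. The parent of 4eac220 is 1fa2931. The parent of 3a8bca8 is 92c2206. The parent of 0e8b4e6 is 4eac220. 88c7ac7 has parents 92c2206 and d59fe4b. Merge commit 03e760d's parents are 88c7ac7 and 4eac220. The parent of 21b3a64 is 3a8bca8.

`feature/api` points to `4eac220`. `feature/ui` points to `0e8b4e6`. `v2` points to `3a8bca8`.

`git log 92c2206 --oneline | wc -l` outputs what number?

4

Walking parent pointers from 92c2206: reachable set = {55555df, 637bf3b, 92c2206, e7e18cd}.
That is 4 commits.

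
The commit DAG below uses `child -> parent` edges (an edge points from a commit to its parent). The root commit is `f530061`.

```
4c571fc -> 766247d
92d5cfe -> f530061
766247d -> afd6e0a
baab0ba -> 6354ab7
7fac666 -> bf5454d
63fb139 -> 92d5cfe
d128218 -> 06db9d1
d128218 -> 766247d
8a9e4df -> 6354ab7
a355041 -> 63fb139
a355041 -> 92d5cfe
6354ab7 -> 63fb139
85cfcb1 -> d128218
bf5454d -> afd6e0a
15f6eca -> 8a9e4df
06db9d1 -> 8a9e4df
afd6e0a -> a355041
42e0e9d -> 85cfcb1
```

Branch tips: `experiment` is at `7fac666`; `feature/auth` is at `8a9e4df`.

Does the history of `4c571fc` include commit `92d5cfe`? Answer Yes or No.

Ancestors of 4c571fc (commits reachable by following parents): {4c571fc, 63fb139, 766247d, 92d5cfe, a355041, afd6e0a, f530061}.
92d5cfe is in that set, so it is an ancestor of 4c571fc.

Yes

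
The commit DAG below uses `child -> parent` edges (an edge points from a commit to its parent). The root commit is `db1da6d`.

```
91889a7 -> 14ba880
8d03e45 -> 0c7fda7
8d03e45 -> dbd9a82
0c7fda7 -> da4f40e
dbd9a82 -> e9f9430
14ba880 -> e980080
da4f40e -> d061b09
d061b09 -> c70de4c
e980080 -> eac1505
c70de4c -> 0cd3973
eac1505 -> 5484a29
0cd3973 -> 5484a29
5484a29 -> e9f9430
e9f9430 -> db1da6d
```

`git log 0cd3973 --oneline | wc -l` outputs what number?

Walking parent pointers from 0cd3973: reachable set = {0cd3973, 5484a29, db1da6d, e9f9430}.
That is 4 commits.

4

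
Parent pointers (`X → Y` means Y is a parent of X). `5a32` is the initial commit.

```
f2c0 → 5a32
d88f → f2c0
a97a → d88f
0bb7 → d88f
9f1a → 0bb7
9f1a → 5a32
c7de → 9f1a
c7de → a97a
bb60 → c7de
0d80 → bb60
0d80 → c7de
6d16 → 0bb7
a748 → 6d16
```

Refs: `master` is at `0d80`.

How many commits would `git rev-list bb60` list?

Walking parent pointers from bb60: reachable set = {0bb7, 5a32, 9f1a, a97a, bb60, c7de, d88f, f2c0}.
That is 8 commits.

8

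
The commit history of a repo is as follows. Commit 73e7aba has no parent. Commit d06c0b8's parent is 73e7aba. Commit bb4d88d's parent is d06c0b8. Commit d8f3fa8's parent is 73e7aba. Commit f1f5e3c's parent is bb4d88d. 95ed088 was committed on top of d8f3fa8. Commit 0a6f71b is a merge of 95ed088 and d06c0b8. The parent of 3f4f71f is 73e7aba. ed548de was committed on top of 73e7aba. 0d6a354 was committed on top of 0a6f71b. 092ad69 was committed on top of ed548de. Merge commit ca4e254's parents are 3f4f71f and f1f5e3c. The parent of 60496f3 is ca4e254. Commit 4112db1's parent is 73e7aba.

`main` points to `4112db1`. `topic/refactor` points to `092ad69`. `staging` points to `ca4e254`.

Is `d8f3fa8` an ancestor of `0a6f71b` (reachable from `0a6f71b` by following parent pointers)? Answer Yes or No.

Yes

Ancestors of 0a6f71b (commits reachable by following parents): {0a6f71b, 73e7aba, 95ed088, d06c0b8, d8f3fa8}.
d8f3fa8 is in that set, so it is an ancestor of 0a6f71b.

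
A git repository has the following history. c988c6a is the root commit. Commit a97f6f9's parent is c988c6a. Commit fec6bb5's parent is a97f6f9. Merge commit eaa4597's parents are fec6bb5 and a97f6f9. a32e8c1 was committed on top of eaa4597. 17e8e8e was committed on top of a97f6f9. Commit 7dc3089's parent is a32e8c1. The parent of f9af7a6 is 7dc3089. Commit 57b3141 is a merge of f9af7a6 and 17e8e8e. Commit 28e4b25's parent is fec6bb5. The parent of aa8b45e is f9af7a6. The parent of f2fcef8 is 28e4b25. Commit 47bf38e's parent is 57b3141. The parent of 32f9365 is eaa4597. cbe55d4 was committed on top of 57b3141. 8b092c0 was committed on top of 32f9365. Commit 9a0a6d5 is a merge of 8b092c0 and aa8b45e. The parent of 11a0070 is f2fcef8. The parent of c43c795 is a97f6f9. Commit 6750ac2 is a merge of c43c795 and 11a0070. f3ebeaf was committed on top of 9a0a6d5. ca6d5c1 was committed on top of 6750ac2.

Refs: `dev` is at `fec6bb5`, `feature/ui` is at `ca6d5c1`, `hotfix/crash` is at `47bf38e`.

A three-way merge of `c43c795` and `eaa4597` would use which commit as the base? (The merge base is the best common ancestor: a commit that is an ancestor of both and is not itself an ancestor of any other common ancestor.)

a97f6f9

Ancestors of c43c795: {a97f6f9, c43c795, c988c6a}.
Ancestors of eaa4597: {a97f6f9, c988c6a, eaa4597, fec6bb5}.
Common ancestors: {a97f6f9, c988c6a}.
Among these, a97f6f9 is not an ancestor of any other common ancestor — it is the merge base.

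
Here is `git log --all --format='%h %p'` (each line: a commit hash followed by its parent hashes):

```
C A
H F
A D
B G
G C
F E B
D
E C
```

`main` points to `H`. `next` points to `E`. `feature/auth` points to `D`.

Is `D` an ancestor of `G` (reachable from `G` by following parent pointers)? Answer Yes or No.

Ancestors of G (commits reachable by following parents): {A, C, D, G}.
D is in that set, so it is an ancestor of G.

Yes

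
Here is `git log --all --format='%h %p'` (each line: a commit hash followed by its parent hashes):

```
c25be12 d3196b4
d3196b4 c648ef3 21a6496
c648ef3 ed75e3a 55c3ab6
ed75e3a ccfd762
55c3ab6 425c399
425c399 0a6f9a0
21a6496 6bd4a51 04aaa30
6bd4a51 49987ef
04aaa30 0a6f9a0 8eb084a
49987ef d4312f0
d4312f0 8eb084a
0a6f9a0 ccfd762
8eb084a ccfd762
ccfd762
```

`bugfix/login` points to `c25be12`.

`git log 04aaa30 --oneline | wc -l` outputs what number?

Walking parent pointers from 04aaa30: reachable set = {04aaa30, 0a6f9a0, 8eb084a, ccfd762}.
That is 4 commits.

4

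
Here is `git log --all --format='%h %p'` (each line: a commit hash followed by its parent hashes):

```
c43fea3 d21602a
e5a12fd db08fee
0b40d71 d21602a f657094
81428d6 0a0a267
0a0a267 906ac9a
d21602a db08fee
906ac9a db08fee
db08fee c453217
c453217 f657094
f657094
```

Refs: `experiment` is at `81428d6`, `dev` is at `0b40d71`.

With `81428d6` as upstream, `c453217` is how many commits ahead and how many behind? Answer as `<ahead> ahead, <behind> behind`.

Reachable from c453217: {c453217, f657094}.
Reachable from 81428d6: {0a0a267, 81428d6, 906ac9a, c453217, db08fee, f657094}.
Only in c453217's history (ahead): {} — 0.
Only in 81428d6's history (behind): {0a0a267, 81428d6, 906ac9a, db08fee} — 4.

0 ahead, 4 behind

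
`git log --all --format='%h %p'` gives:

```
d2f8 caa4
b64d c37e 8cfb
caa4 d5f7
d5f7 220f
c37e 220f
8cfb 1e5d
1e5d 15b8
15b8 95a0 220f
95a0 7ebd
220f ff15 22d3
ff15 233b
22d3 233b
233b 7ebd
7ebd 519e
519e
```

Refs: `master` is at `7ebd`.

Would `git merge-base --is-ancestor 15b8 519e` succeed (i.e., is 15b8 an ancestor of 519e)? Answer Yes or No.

Ancestors of 519e: {519e}.
15b8 is not in that set, so it is not an ancestor of 519e.

No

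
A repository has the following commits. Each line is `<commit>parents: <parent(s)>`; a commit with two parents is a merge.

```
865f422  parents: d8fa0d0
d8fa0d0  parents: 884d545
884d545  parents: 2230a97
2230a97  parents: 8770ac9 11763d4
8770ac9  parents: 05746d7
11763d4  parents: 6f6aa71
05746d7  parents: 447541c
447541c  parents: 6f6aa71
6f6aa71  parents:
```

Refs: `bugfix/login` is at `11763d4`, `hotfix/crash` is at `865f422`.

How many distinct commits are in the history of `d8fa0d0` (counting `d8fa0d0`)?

8

Walking parent pointers from d8fa0d0: reachable set = {05746d7, 11763d4, 2230a97, 447541c, 6f6aa71, 8770ac9, 884d545, d8fa0d0}.
That is 8 commits.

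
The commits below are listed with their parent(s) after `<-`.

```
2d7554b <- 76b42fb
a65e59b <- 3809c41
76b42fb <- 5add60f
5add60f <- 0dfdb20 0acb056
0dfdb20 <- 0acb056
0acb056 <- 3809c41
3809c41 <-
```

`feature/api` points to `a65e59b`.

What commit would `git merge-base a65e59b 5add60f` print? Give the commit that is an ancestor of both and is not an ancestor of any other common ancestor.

3809c41

Ancestors of a65e59b: {3809c41, a65e59b}.
Ancestors of 5add60f: {0acb056, 0dfdb20, 3809c41, 5add60f}.
Common ancestors: {3809c41}.
The only common ancestor is 3809c41, so it is the merge base.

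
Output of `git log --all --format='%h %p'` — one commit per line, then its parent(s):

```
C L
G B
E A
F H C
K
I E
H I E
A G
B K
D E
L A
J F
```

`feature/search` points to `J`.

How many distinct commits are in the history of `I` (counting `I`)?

Walking parent pointers from I: reachable set = {A, B, E, G, I, K}.
That is 6 commits.

6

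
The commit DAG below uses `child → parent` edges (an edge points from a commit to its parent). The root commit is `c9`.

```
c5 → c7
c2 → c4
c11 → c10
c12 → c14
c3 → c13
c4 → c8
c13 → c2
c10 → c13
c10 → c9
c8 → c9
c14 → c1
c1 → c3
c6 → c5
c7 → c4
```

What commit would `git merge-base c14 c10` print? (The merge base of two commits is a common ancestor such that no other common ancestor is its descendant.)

c13

Ancestors of c14: {c1, c13, c14, c2, c3, c4, c8, c9}.
Ancestors of c10: {c10, c13, c2, c4, c8, c9}.
Common ancestors: {c13, c2, c4, c8, c9}.
Among these, c13 is not an ancestor of any other common ancestor — it is the merge base.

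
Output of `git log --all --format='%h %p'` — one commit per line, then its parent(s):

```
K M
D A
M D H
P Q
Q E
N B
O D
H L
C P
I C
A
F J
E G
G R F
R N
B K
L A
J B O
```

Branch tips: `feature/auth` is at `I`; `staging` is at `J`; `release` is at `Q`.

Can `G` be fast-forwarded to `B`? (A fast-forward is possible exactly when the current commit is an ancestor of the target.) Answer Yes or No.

No

A fast-forward from G to B is possible iff G is an ancestor of B.
Ancestors of B: {A, B, D, H, K, L, M}.
G is not among them, so fast-forward is not possible.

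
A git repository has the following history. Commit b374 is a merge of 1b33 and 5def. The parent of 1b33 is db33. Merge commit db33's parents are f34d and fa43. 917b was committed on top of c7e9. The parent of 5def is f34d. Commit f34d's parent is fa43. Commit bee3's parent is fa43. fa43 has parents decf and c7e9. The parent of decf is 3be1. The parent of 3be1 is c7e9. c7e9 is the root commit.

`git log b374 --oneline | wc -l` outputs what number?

9

Walking parent pointers from b374: reachable set = {1b33, 3be1, 5def, b374, c7e9, db33, decf, f34d, fa43}.
That is 9 commits.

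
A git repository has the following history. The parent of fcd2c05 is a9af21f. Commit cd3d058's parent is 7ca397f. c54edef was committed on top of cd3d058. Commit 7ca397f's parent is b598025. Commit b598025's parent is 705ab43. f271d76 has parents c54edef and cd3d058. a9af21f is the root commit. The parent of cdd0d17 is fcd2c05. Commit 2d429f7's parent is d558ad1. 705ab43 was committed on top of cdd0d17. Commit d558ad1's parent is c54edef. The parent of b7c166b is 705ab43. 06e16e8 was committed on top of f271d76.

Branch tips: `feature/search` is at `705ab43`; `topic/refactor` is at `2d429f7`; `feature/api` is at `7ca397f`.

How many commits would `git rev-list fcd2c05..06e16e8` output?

Reachable from 06e16e8: {06e16e8, 705ab43, 7ca397f, a9af21f, b598025, c54edef, cd3d058, cdd0d17, f271d76, fcd2c05}.
Reachable from fcd2c05: {a9af21f, fcd2c05}.
In 06e16e8's history but not fcd2c05's: {06e16e8, 705ab43, 7ca397f, b598025, c54edef, cd3d058, cdd0d17, f271d76} — 8 commits.

8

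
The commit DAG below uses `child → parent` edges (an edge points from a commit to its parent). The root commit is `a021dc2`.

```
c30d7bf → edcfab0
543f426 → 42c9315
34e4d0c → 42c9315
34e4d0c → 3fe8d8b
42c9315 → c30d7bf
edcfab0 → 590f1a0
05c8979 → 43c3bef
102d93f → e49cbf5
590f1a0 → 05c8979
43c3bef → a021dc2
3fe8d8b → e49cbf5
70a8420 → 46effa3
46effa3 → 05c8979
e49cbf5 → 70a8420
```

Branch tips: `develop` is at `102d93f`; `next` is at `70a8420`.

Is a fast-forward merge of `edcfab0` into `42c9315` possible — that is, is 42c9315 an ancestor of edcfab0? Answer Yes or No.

No

A fast-forward from 42c9315 to edcfab0 is possible iff 42c9315 is an ancestor of edcfab0.
Ancestors of edcfab0: {05c8979, 43c3bef, 590f1a0, a021dc2, edcfab0}.
42c9315 is not among them, so fast-forward is not possible.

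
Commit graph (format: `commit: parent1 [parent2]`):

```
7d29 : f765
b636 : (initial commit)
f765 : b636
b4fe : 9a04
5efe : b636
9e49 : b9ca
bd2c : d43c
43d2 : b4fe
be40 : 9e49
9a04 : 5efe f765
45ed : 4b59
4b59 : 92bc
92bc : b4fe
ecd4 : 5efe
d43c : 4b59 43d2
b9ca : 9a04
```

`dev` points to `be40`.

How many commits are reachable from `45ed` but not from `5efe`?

Reachable from 45ed: {45ed, 4b59, 5efe, 92bc, 9a04, b4fe, b636, f765}.
Reachable from 5efe: {5efe, b636}.
In 45ed's history but not 5efe's: {45ed, 4b59, 92bc, 9a04, b4fe, f765} — 6 commits.

6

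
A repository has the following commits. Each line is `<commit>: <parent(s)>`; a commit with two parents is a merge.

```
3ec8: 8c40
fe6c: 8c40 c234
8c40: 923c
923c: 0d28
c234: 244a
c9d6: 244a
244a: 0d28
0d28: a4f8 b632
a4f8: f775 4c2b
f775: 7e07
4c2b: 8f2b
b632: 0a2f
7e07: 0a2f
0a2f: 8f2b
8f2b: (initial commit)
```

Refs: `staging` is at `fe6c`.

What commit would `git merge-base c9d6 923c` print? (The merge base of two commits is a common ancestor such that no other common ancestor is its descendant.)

Ancestors of c9d6: {0a2f, 0d28, 244a, 4c2b, 7e07, 8f2b, a4f8, b632, c9d6, f775}.
Ancestors of 923c: {0a2f, 0d28, 4c2b, 7e07, 8f2b, 923c, a4f8, b632, f775}.
Common ancestors: {0a2f, 0d28, 4c2b, 7e07, 8f2b, a4f8, b632, f775}.
Among these, 0d28 is not an ancestor of any other common ancestor — it is the merge base.

0d28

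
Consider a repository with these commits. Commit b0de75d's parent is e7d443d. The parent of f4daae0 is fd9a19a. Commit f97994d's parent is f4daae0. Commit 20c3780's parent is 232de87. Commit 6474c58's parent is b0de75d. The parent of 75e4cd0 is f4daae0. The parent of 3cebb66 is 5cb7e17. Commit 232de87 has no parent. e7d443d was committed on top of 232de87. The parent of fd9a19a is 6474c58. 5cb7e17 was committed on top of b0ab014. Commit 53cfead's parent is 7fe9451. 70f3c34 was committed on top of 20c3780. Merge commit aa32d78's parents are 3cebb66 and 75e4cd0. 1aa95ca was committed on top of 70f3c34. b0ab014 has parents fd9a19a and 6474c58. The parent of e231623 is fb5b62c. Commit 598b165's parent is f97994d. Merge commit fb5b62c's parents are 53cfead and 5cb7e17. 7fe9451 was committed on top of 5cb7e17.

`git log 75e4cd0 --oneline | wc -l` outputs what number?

7

Walking parent pointers from 75e4cd0: reachable set = {232de87, 6474c58, 75e4cd0, b0de75d, e7d443d, f4daae0, fd9a19a}.
That is 7 commits.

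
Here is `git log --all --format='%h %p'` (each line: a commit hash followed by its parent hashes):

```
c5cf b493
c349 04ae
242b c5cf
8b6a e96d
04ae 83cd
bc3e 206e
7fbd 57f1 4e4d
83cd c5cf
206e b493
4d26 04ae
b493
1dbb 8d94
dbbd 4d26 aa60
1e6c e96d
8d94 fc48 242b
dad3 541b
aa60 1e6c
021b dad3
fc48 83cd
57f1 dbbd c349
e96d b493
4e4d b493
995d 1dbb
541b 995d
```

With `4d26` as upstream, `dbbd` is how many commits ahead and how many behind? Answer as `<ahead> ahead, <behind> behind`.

4 ahead, 0 behind

Reachable from dbbd: {04ae, 1e6c, 4d26, 83cd, aa60, b493, c5cf, dbbd, e96d}.
Reachable from 4d26: {04ae, 4d26, 83cd, b493, c5cf}.
Only in dbbd's history (ahead): {1e6c, aa60, dbbd, e96d} — 4.
Only in 4d26's history (behind): {} — 0.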